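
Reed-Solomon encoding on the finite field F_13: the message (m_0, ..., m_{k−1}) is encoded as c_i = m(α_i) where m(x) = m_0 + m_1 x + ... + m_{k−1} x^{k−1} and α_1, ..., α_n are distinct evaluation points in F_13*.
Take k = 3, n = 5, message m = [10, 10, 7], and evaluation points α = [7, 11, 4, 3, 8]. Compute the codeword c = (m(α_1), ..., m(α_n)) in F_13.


c = [7, 5, 6, 12, 5]

Message polynomial: m(x) = 10 + 10·x + 7·x^2 (mod 13).
For each evaluation point α_i, compute m(α_i) mod 13:
  α_1 = 7: Horner steps 7 → 7 → 7, so m(7) = 7.
  α_2 = 11: Horner steps 7 → 9 → 5, so m(11) = 5.
  α_3 = 4: Horner steps 7 → 12 → 6, so m(4) = 6.
  α_4 = 3: Horner steps 7 → 5 → 12, so m(3) = 12.
  α_5 = 8: Horner steps 7 → 1 → 5, so m(8) = 5.
Codeword c = [7, 5, 6, 12, 5] ∈ F_13^5.


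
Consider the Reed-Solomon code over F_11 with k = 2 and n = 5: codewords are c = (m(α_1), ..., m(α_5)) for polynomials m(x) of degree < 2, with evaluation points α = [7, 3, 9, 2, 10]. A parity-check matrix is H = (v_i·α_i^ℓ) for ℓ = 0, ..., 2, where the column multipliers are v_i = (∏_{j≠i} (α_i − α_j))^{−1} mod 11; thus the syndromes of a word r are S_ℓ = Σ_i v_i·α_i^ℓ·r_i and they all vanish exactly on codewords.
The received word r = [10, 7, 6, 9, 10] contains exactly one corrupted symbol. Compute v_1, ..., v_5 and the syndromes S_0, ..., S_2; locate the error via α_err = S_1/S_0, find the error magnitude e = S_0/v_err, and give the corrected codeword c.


S = (2, 9, 2), error at position 5, error magnitude e = 6, c = [10, 7, 6, 9, 4].

Step 1: column multipliers v_i = (∏_{j≠i}(α_i − α_j))^{−1} mod 11.
  i = 1 (α = 7): (7−3)(7−9)(7−2)(7−10) = 4·(−2)·5·(−3) = 120 ≡ 10, so v_1 = 10^{−1} = 10 (mod 11).
  i = 2 (α = 3): (3−7)(3−9)(3−2)(3−10) = (−4)·(−6)·1·(−7) = −168 ≡ 8, so v_2 = 8^{−1} = 7 (mod 11).
  i = 3 (α = 9): (9−7)(9−3)(9−2)(9−10) = 2·6·7·(−1) = −84 ≡ 4, so v_3 = 4^{−1} = 3 (mod 11).
  i = 4 (α = 2): (2−7)(2−3)(2−9)(2−10) = (−5)·(−1)·(−7)·(−8) = 280 ≡ 5, so v_4 = 5^{−1} = 9 (mod 11).
  i = 5 (α = 10): (10−7)(10−3)(10−9)(10−2) = 3·7·1·8 = 168 ≡ 3, so v_5 = 3^{−1} = 4 (mod 11).
  v = [10, 7, 3, 9, 4].
Step 2: syndromes of r = [10, 7, 6, 9, 10] (all sums mod 11).
  S_0 = Σ v_i r_i = 10·10 + 7·7 + 3·6 + 9·9 + 4·10 = 288 ≡ 2.
  S_1 = Σ v_i α_i r_i = 10·7·10 + 7·3·7 + 3·9·6 + 9·2·9 + 4·10·10 = 1571 ≡ 9.
  α_i^2 mod 11 = [5, 9, 4, 4, 1].
  S_2 = Σ v_i α_i^2 r_i = 10·5·10 + 7·9·7 + 3·4·6 + 9·4·9 + 4·1·10 = 1377 ≡ 2.
  S = (2, 9, 2) ≠ 0, so r is not a codeword (an error is present).
Step 3: locate the error. For a single error e at position i, S_ℓ = v_i·e·α_i^ℓ, so α_err = S_1/S_0.
  S_0^{−1} = 2^{−1} = 6 (mod 11), so α_err = 9·6 = 54 ≡ 10 = α_5. Error position i = 5.
  Consistency check: S_2/S_1 = 2·5 = 10 ≡ 10 = α_err ✓ (single-error assumption holds).
Step 4: error magnitude e = S_0/v_5 = S_0·∏_{j≠5}(α_5 − α_j) = 2·3 = 6 ≡ 6 (mod 11).
Step 5: correct position 5: c_5 = r_5 − e = 10 − 6 ≡ 4 (mod 11). Hence c = [10, 7, 6, 9, 4].
  Check: interpolating c through the α_i gives m(x) = 2 + 9·x (degree < 2) with m(α_i) = c_i for every i, so c is indeed a codeword.


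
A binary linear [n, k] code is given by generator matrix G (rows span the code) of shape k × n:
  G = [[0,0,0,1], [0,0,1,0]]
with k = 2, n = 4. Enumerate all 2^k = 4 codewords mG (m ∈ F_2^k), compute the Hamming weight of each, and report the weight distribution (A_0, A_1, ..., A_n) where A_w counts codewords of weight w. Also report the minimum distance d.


Weight distribution: A_0 = 1, A_1 = 2, A_2 = 1. Minimum distance d = 1.

Enumerate all 2^2 = 4 messages m ∈ F_2^2.
For each, compute codeword c = mG in F_2^4, then tally its weight.
  m = 00 → c = 0000, weight = 0.
  m = 10 → c = 0001, weight = 1.
  m = 01 → c = 0010, weight = 1.
  m = 11 → c = 0011, weight = 2.
Tally weights:
  weight 0: 1 codewords.
  weight 1: 2 codewords.
  weight 2: 1 codewords.
Minimum distance d = smallest w > 0 with A_w > 0 = 1.
Sanity: Σ A_w = 4 = 2^2 = 4 ✓.


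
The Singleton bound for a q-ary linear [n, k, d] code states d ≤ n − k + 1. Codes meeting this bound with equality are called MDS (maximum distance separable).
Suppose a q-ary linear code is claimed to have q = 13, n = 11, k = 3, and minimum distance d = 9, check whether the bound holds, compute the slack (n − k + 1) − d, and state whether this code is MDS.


Singleton RHS = n − k + 1 = 9, slack = 0, bound satisfied, MDS.

Singleton bound: d ≤ n − k + 1.
Here n = 11, k = 3, so n − k + 1 = 9.
Given d = 9, check d ≤ 9: YES.
Slack = (n − k + 1) − d = 0.
The code is MDS (slack = 0).
Description: the claimed parameters are [11, 3, 9]_13; such a code would be MDS (meets Singleton bound).


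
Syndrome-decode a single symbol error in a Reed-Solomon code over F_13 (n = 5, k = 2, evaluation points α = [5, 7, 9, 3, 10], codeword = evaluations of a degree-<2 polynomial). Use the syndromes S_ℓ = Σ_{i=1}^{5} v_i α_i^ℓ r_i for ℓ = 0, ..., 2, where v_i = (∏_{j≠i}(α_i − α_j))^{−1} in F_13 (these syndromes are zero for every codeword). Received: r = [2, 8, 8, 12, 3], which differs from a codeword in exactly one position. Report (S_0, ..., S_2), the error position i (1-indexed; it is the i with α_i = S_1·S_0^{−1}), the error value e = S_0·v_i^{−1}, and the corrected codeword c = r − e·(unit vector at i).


S = (9, 11, 12), error at position 2, error magnitude e = 3, c = [2, 5, 8, 12, 3].

Step 1: column multipliers v_i = (∏_{j≠i}(α_i − α_j))^{−1} mod 13.
  i = 1 (α = 5): (5−7)(5−9)(5−3)(5−10) = (−2)·(−4)·2·(−5) = −80 ≡ 11, so v_1 = 11^{−1} = 6 (mod 13).
  i = 2 (α = 7): (7−5)(7−9)(7−3)(7−10) = 2·(−2)·4·(−3) = 48 ≡ 9, so v_2 = 9^{−1} = 3 (mod 13).
  i = 3 (α = 9): (9−5)(9−7)(9−3)(9−10) = 4·2·6·(−1) = −48 ≡ 4, so v_3 = 4^{−1} = 10 (mod 13).
  i = 4 (α = 3): (3−5)(3−7)(3−9)(3−10) = (−2)·(−4)·(−6)·(−7) = 336 ≡ 11, so v_4 = 11^{−1} = 6 (mod 13).
  i = 5 (α = 10): (10−5)(10−7)(10−9)(10−3) = 5·3·1·7 = 105 ≡ 1, so v_5 = 1^{−1} = 1 (mod 13).
  v = [6, 3, 10, 6, 1].
Step 2: syndromes of r = [2, 8, 8, 12, 3] (all sums mod 13).
  S_0 = Σ v_i r_i = 6·2 + 3·8 + 10·8 + 6·12 + 1·3 = 191 ≡ 9.
  S_1 = Σ v_i α_i r_i = 6·5·2 + 3·7·8 + 10·9·8 + 6·3·12 + 1·10·3 = 1194 ≡ 11.
  α_i^2 mod 13 = [12, 10, 3, 9, 9].
  S_2 = Σ v_i α_i^2 r_i = 6·12·2 + 3·10·8 + 10·3·8 + 6·9·12 + 1·9·3 = 1299 ≡ 12.
  S = (9, 11, 12) ≠ 0, so r is not a codeword (an error is present).
Step 3: locate the error. For a single error e at position i, S_ℓ = v_i·e·α_i^ℓ, so α_err = S_1/S_0.
  S_0^{−1} = 9^{−1} = 3 (mod 13), so α_err = 11·3 = 33 ≡ 7 = α_2. Error position i = 2.
  Consistency check: S_2/S_1 = 12·6 = 72 ≡ 7 = α_err ✓ (single-error assumption holds).
Step 4: error magnitude e = S_0/v_2 = S_0·∏_{j≠2}(α_2 − α_j) = 9·9 = 81 ≡ 3 (mod 13).
Step 5: correct position 2: c_2 = r_2 − e = 8 − 3 ≡ 5 (mod 13). Hence c = [2, 5, 8, 12, 3].
  Check: interpolating c through the α_i gives m(x) = 1 + 8·x (degree < 2) with m(α_i) = c_i for every i, so c is indeed a codeword.


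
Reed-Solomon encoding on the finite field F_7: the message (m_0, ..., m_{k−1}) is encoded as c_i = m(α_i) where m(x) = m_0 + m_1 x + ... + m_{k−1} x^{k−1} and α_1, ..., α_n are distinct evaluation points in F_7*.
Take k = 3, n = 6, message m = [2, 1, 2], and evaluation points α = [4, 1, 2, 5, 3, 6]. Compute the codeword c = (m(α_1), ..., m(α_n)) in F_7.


c = [3, 5, 5, 1, 2, 3]

Message polynomial: m(x) = 2 + 1·x + 2·x^2 (mod 7).
For each evaluation point α_i, compute m(α_i) mod 7:
  α_1 = 4: Horner steps 2 → 2 → 3, so m(4) = 3.
  α_2 = 1: Horner steps 2 → 3 → 5, so m(1) = 5.
  α_3 = 2: Horner steps 2 → 5 → 5, so m(2) = 5.
  α_4 = 5: Horner steps 2 → 4 → 1, so m(5) = 1.
  α_5 = 3: Horner steps 2 → 0 → 2, so m(3) = 2.
  α_6 = 6: Horner steps 2 → 6 → 3, so m(6) = 3.
Codeword c = [3, 5, 5, 1, 2, 3] ∈ F_7^6.


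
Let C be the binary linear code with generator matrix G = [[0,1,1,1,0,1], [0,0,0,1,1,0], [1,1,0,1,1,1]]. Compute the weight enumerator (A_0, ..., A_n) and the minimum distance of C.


Weight distribution: A_0 = 1, A_2 = 1, A_3 = 3, A_4 = 2, A_5 = 1. Minimum distance d = 2.

Enumerate all 2^3 = 8 messages m ∈ F_2^3.
For each, compute codeword c = mG in F_2^6, then tally its weight.
  m = 000 → c = 000000, weight = 0.
  m = 100 → c = 011101, weight = 4.
  m = 010 → c = 000110, weight = 2.
  m = 110 → c = 011011, weight = 4.
  m = 001 → c = 110111, weight = 5.
  m = 101 → c = 101010, weight = 3.
  m = 011 → c = 110001, weight = 3.
  m = 111 → c = 101100, weight = 3.
Tally weights:
  weight 0: 1 codewords.
  weight 2: 1 codewords.
  weight 3: 3 codewords.
  weight 4: 2 codewords.
  weight 5: 1 codewords.
Minimum distance d = smallest w > 0 with A_w > 0 = 2.
Sanity: Σ A_w = 8 = 2^3 = 8 ✓.


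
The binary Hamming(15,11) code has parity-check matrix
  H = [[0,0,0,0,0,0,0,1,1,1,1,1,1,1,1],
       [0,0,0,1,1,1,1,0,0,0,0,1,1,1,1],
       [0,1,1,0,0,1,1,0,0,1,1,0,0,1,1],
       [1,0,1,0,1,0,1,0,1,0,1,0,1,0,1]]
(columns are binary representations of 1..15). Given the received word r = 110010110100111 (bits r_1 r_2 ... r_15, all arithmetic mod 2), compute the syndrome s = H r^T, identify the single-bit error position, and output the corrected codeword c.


s = (1, 1, 1, 1)^T, error position = 15, corrected codeword c = 110010110100110

Compute s = H r^T mod 2 one row at a time:
  s_1 = 1 + 0 + 1 + 0 + 0 + 1 + 1 + 1 = 5 ≡ 1 (mod 2).
  s_2 = 0 + 1 + 0 + 1 + 0 + 1 + 1 + 1 = 5 ≡ 1 (mod 2).
  s_3 = 1 + 0 + 0 + 1 + 1 + 0 + 1 + 1 = 5 ≡ 1 (mod 2).
  s_4 = 1 + 0 + 1 + 1 + 0 + 0 + 1 + 1 = 5 ≡ 1 (mod 2).
s = (1, 1, 1, 1)^T — this equals column 15 of H (binary 1111), so error is at position 15.
Correct: flip bit 15 of r = 110010110100111 to get c = 110010110100110.


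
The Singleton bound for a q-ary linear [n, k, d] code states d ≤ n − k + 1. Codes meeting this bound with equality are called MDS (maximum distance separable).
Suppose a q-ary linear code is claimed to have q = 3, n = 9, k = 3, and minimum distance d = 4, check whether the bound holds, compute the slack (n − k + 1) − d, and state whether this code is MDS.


Singleton RHS = n − k + 1 = 7, slack = 3, bound satisfied, not MDS.

Singleton bound: d ≤ n − k + 1.
Here n = 9, k = 3, so n − k + 1 = 7.
Given d = 4, check d ≤ 7: YES.
Slack = (n − k + 1) − d = 3.
The code is NOT MDS (slack = 3 > 0).
Description: the claimed parameters are [9, 3, 4]_3; such a code would be non-MDS.


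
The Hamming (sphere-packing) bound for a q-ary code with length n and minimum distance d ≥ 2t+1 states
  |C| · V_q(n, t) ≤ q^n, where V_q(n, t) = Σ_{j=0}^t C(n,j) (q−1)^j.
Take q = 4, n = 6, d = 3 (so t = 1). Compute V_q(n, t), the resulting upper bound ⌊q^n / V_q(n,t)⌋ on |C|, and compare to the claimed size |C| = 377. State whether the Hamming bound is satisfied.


V_q(n, t) = 19, q^n = 4096, Hamming bound = 215, |C| = 377 > bound (violated).

Step 1: Compute V_q(n, t) = Σ_{j=0}^1 C(n, j) (q−1)^j.
  j = 0: C(6,0)·(3)^0 = 1·1 = 1.
  j = 1: C(6,1)·(3)^1 = 6·3 = 18.
  V_q(n, t) = 1 + 18 = 19.
Step 2: q^n = 4^6 = 4096.
Step 3: Hamming bound ⌊q^n / V_q(n,t)⌋ = ⌊4096/19⌋ = 215.
Step 4: Compare |C| = 377 to 215: violated.
The claimed |C| lies above the Hamming bound, so no 4-ary code of length 6 with d ≥ 3 can have 377 codewords.


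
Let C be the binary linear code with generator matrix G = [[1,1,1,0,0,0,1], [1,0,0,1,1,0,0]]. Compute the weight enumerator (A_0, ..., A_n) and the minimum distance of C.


Weight distribution: A_0 = 1, A_3 = 1, A_4 = 1, A_5 = 1. Minimum distance d = 3.

Enumerate all 2^2 = 4 messages m ∈ F_2^2.
For each, compute codeword c = mG in F_2^7, then tally its weight.
  m = 00 → c = 0000000, weight = 0.
  m = 10 → c = 1110001, weight = 4.
  m = 01 → c = 1001100, weight = 3.
  m = 11 → c = 0111101, weight = 5.
Tally weights:
  weight 0: 1 codewords.
  weight 3: 1 codewords.
  weight 4: 1 codewords.
  weight 5: 1 codewords.
Minimum distance d = smallest w > 0 with A_w > 0 = 3.
Sanity: Σ A_w = 4 = 2^2 = 4 ✓.


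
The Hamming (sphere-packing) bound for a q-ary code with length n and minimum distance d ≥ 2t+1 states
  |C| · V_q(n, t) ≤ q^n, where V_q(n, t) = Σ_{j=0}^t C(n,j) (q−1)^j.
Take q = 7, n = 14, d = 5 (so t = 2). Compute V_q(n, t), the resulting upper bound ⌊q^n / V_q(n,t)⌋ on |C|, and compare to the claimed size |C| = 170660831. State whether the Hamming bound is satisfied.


V_q(n, t) = 3361, q^n = 678223072849, Hamming bound = 201792047, |C| = 170660831 ≤ bound (satisfied).

Step 1: Compute V_q(n, t) = Σ_{j=0}^2 C(n, j) (q−1)^j.
  j = 0: C(14,0)·(6)^0 = 1·1 = 1.
  j = 1: C(14,1)·(6)^1 = 14·6 = 84.
  j = 2: C(14,2)·(6)^2 = 91·36 = 3276.
  V_q(n, t) = 1 + 84 + 3276 = 3361.
Step 2: q^n = 7^14 = 678223072849.
Step 3: Hamming bound ⌊q^n / V_q(n,t)⌋ = ⌊678223072849/3361⌋ = 201792047.
Step 4: Compare |C| = 170660831 to 201792047: satisfied.
The claimed |C| lies below the Hamming bound.


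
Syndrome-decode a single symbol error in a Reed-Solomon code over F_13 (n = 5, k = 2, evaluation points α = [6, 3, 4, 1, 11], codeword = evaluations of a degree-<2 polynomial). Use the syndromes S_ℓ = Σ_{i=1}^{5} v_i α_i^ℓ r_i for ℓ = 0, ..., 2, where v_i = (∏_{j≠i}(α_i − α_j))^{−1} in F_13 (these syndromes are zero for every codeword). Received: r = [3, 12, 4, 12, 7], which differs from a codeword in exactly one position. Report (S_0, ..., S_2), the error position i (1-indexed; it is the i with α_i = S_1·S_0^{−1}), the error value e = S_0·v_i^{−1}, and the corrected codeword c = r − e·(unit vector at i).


S = (10, 4, 12), error at position 2, error magnitude e = 1, c = [3, 11, 4, 12, 7].

Step 1: column multipliers v_i = (∏_{j≠i}(α_i − α_j))^{−1} mod 13.
  i = 1 (α = 6): (6−3)(6−4)(6−1)(6−11) = 3·2·5·(−5) = −150 ≡ 6, so v_1 = 6^{−1} = 11 (mod 13).
  i = 2 (α = 3): (3−6)(3−4)(3−1)(3−11) = (−3)·(−1)·2·(−8) = −48 ≡ 4, so v_2 = 4^{−1} = 10 (mod 13).
  i = 3 (α = 4): (4−6)(4−3)(4−1)(4−11) = (−2)·1·3·(−7) = 42 ≡ 3, so v_3 = 3^{−1} = 9 (mod 13).
  i = 4 (α = 1): (1−6)(1−3)(1−4)(1−11) = (−5)·(−2)·(−3)·(−10) = 300 ≡ 1, so v_4 = 1^{−1} = 1 (mod 13).
  i = 5 (α = 11): (11−6)(11−3)(11−4)(11−1) = 5·8·7·10 = 2800 ≡ 5, so v_5 = 5^{−1} = 8 (mod 13).
  v = [11, 10, 9, 1, 8].
Step 2: syndromes of r = [3, 12, 4, 12, 7] (all sums mod 13).
  S_0 = Σ v_i r_i = 11·3 + 10·12 + 9·4 + 1·12 + 8·7 = 257 ≡ 10.
  S_1 = Σ v_i α_i r_i = 11·6·3 + 10·3·12 + 9·4·4 + 1·1·12 + 8·11·7 = 1330 ≡ 4.
  α_i^2 mod 13 = [10, 9, 3, 1, 4].
  S_2 = Σ v_i α_i^2 r_i = 11·10·3 + 10·9·12 + 9·3·4 + 1·1·12 + 8·4·7 = 1754 ≡ 12.
  S = (10, 4, 12) ≠ 0, so r is not a codeword (an error is present).
Step 3: locate the error. For a single error e at position i, S_ℓ = v_i·e·α_i^ℓ, so α_err = S_1/S_0.
  S_0^{−1} = 10^{−1} = 4 (mod 13), so α_err = 4·4 = 16 ≡ 3 = α_2. Error position i = 2.
  Consistency check: S_2/S_1 = 12·10 = 120 ≡ 3 = α_err ✓ (single-error assumption holds).
Step 4: error magnitude e = S_0/v_2 = S_0·∏_{j≠2}(α_2 − α_j) = 10·4 = 40 ≡ 1 (mod 13).
Step 5: correct position 2: c_2 = r_2 − e = 12 − 1 ≡ 11 (mod 13). Hence c = [3, 11, 4, 12, 7].
  Check: interpolating c through the α_i gives m(x) = 6 + 6·x (degree < 2) with m(α_i) = c_i for every i, so c is indeed a codeword.


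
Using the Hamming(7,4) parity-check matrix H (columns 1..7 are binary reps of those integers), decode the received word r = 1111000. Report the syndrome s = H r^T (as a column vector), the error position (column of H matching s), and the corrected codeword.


s = (1, 0, 0)^T, error position = 4, corrected codeword c = 1110000

Compute s = H r^T mod 2 one row at a time:
  s_1 = 1 + 0 + 0 + 0 = 1 ≡ 1 (mod 2).
  s_2 = 1 + 1 + 0 + 0 = 2 ≡ 0 (mod 2).
  s_3 = 1 + 1 + 0 + 0 = 2 ≡ 0 (mod 2).
s = (1, 0, 0)^T — this equals column 4 of H (binary 100), so error is at position 4.
Correct: flip bit 4 of r = 1111000 to get c = 1110000.


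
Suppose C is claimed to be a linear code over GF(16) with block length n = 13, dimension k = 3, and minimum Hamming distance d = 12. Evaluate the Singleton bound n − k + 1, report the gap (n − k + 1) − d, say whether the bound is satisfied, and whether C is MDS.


Singleton RHS = n − k + 1 = 11, slack = -1, bound violated (no such code; not MDS).

Singleton bound: d ≤ n − k + 1.
Here n = 13, k = 3, so n − k + 1 = 11.
Given d = 12, check d ≤ 11: NO.
Slack = (n − k + 1) − d = -1.
The slack is negative: d = 12 exceeds n − k + 1 = 11 by 1, so the Singleton bound is violated and no linear [13, 3, 12]_16 code can exist. In particular it is not MDS (MDS requires d = n − k + 1 exactly).
Description: the claimed parameters are [13, 3, 12]_16; such a code would be impossible (violates the Singleton bound).


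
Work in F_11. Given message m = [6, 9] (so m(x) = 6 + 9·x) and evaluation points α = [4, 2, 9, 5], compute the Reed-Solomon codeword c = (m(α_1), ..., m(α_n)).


c = [9, 2, 10, 7]

Message polynomial: m(x) = 6 + 9·x (mod 11).
For each evaluation point α_i, compute m(α_i) mod 11:
  α_1 = 4: Horner steps 9 → 9, so m(4) = 9.
  α_2 = 2: Horner steps 9 → 2, so m(2) = 2.
  α_3 = 9: Horner steps 9 → 10, so m(9) = 10.
  α_4 = 5: Horner steps 9 → 7, so m(5) = 7.
Codeword c = [9, 2, 10, 7] ∈ F_11^4.


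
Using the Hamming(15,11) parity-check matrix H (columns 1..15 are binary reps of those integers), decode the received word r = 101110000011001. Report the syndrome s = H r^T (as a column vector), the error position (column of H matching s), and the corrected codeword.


s = (1, 0, 1, 1)^T, error position = 11, corrected codeword c = 101110000001001

Compute s = H r^T mod 2 one row at a time:
  s_1 = 0 + 0 + 0 + 1 + 1 + 0 + 0 + 1 = 3 ≡ 1 (mod 2).
  s_2 = 1 + 1 + 0 + 0 + 1 + 0 + 0 + 1 = 4 ≡ 0 (mod 2).
  s_3 = 0 + 1 + 0 + 0 + 0 + 1 + 0 + 1 = 3 ≡ 1 (mod 2).
  s_4 = 1 + 1 + 1 + 0 + 0 + 1 + 0 + 1 = 5 ≡ 1 (mod 2).
s = (1, 0, 1, 1)^T — this equals column 11 of H (binary 1011), so error is at position 11.
Correct: flip bit 11 of r = 101110000011001 to get c = 101110000001001.


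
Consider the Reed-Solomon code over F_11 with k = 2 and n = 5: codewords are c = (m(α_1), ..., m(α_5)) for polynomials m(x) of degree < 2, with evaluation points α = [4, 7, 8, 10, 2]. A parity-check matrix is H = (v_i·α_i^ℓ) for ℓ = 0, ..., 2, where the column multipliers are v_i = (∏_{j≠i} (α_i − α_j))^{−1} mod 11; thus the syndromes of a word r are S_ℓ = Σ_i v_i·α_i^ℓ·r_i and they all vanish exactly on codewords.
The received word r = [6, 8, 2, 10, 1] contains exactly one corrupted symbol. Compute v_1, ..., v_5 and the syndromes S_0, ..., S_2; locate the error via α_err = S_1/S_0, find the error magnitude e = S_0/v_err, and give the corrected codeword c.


S = (9, 6, 4), error at position 3, error magnitude e = 8, c = [6, 8, 5, 10, 1].

Step 1: column multipliers v_i = (∏_{j≠i}(α_i − α_j))^{−1} mod 11.
  i = 1 (α = 4): (4−7)(4−8)(4−10)(4−2) = (−3)·(−4)·(−6)·2 = −144 ≡ 10, so v_1 = 10^{−1} = 10 (mod 11).
  i = 2 (α = 7): (7−4)(7−8)(7−10)(7−2) = 3·(−1)·(−3)·5 = 45 ≡ 1, so v_2 = 1^{−1} = 1 (mod 11).
  i = 3 (α = 8): (8−4)(8−7)(8−10)(8−2) = 4·1·(−2)·6 = −48 ≡ 7, so v_3 = 7^{−1} = 8 (mod 11).
  i = 4 (α = 10): (10−4)(10−7)(10−8)(10−2) = 6·3·2·8 = 288 ≡ 2, so v_4 = 2^{−1} = 6 (mod 11).
  i = 5 (α = 2): (2−4)(2−7)(2−8)(2−10) = (−2)·(−5)·(−6)·(−8) = 480 ≡ 7, so v_5 = 7^{−1} = 8 (mod 11).
  v = [10, 1, 8, 6, 8].
Step 2: syndromes of r = [6, 8, 2, 10, 1] (all sums mod 11).
  S_0 = Σ v_i r_i = 10·6 + 1·8 + 8·2 + 6·10 + 8·1 = 152 ≡ 9.
  S_1 = Σ v_i α_i r_i = 10·4·6 + 1·7·8 + 8·8·2 + 6·10·10 + 8·2·1 = 1040 ≡ 6.
  α_i^2 mod 11 = [5, 5, 9, 1, 4].
  S_2 = Σ v_i α_i^2 r_i = 10·5·6 + 1·5·8 + 8·9·2 + 6·1·10 + 8·4·1 = 576 ≡ 4.
  S = (9, 6, 4) ≠ 0, so r is not a codeword (an error is present).
Step 3: locate the error. For a single error e at position i, S_ℓ = v_i·e·α_i^ℓ, so α_err = S_1/S_0.
  S_0^{−1} = 9^{−1} = 5 (mod 11), so α_err = 6·5 = 30 ≡ 8 = α_3. Error position i = 3.
  Consistency check: S_2/S_1 = 4·2 = 8 ≡ 8 = α_err ✓ (single-error assumption holds).
Step 4: error magnitude e = S_0/v_3 = S_0·∏_{j≠3}(α_3 − α_j) = 9·7 = 63 ≡ 8 (mod 11).
Step 5: correct position 3: c_3 = r_3 − e = 2 − 8 ≡ 5 (mod 11). Hence c = [6, 8, 5, 10, 1].
  Check: interpolating c through the α_i gives m(x) = 7 + 8·x (degree < 2) with m(α_i) = c_i for every i, so c is indeed a codeword.


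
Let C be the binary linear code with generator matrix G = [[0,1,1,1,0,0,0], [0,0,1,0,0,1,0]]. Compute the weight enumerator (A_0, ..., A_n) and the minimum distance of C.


Weight distribution: A_0 = 1, A_2 = 1, A_3 = 2. Minimum distance d = 2.

Enumerate all 2^2 = 4 messages m ∈ F_2^2.
For each, compute codeword c = mG in F_2^7, then tally its weight.
  m = 00 → c = 0000000, weight = 0.
  m = 10 → c = 0111000, weight = 3.
  m = 01 → c = 0010010, weight = 2.
  m = 11 → c = 0101010, weight = 3.
Tally weights:
  weight 0: 1 codewords.
  weight 2: 1 codewords.
  weight 3: 2 codewords.
Minimum distance d = smallest w > 0 with A_w > 0 = 2.
Sanity: Σ A_w = 4 = 2^2 = 4 ✓.


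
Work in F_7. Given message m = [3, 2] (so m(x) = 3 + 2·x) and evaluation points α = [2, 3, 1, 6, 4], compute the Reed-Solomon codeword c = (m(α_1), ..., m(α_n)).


c = [0, 2, 5, 1, 4]

Message polynomial: m(x) = 3 + 2·x (mod 7).
For each evaluation point α_i, compute m(α_i) mod 7:
  α_1 = 2: Horner steps 2 → 0, so m(2) = 0.
  α_2 = 3: Horner steps 2 → 2, so m(3) = 2.
  α_3 = 1: Horner steps 2 → 5, so m(1) = 5.
  α_4 = 6: Horner steps 2 → 1, so m(6) = 1.
  α_5 = 4: Horner steps 2 → 4, so m(4) = 4.
Codeword c = [0, 2, 5, 1, 4] ∈ F_7^5.


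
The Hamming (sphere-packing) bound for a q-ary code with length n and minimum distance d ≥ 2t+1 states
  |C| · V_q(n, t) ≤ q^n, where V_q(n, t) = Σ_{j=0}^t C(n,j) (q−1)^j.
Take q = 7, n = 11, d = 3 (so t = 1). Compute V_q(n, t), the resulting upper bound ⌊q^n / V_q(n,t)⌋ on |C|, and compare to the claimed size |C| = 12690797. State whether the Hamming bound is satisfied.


V_q(n, t) = 67, q^n = 1977326743, Hamming bound = 29512339, |C| = 12690797 ≤ bound (satisfied).

Step 1: Compute V_q(n, t) = Σ_{j=0}^1 C(n, j) (q−1)^j.
  j = 0: C(11,0)·(6)^0 = 1·1 = 1.
  j = 1: C(11,1)·(6)^1 = 11·6 = 66.
  V_q(n, t) = 1 + 66 = 67.
Step 2: q^n = 7^11 = 1977326743.
Step 3: Hamming bound ⌊q^n / V_q(n,t)⌋ = ⌊1977326743/67⌋ = 29512339.
Step 4: Compare |C| = 12690797 to 29512339: satisfied.
The claimed |C| lies below the Hamming bound.


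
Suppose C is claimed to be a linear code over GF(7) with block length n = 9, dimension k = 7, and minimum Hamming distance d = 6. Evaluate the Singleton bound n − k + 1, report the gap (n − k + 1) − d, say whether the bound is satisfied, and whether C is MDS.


Singleton RHS = n − k + 1 = 3, slack = -3, bound violated (no such code; not MDS).

Singleton bound: d ≤ n − k + 1.
Here n = 9, k = 7, so n − k + 1 = 3.
Given d = 6, check d ≤ 3: NO.
Slack = (n − k + 1) − d = -3.
The slack is negative: d = 6 exceeds n − k + 1 = 3 by 3, so the Singleton bound is violated and no linear [9, 7, 6]_7 code can exist. In particular it is not MDS (MDS requires d = n − k + 1 exactly).
Description: the claimed parameters are [9, 7, 6]_7; such a code would be impossible (violates the Singleton bound).


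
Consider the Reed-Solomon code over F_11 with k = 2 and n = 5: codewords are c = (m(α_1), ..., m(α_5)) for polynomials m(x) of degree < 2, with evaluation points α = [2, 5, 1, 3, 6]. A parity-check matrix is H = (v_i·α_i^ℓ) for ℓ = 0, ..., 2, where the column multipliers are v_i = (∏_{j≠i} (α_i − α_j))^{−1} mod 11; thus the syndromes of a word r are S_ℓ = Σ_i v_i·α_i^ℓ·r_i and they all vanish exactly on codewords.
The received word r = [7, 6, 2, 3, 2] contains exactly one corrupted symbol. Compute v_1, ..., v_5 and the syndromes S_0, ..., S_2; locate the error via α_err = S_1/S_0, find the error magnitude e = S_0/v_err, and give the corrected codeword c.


S = (5, 5, 5), error at position 3, error magnitude e = 2, c = [7, 6, 0, 3, 2].

Step 1: column multipliers v_i = (∏_{j≠i}(α_i − α_j))^{−1} mod 11.
  i = 1 (α = 2): (2−5)(2−1)(2−3)(2−6) = (−3)·1·(−1)·(−4) = −12 ≡ 10, so v_1 = 10^{−1} = 10 (mod 11).
  i = 2 (α = 5): (5−2)(5−1)(5−3)(5−6) = 3·4·2·(−1) = −24 ≡ 9, so v_2 = 9^{−1} = 5 (mod 11).
  i = 3 (α = 1): (1−2)(1−5)(1−3)(1−6) = (−1)·(−4)·(−2)·(−5) = 40 ≡ 7, so v_3 = 7^{−1} = 8 (mod 11).
  i = 4 (α = 3): (3−2)(3−5)(3−1)(3−6) = 1·(−2)·2·(−3) = 12 ≡ 1, so v_4 = 1^{−1} = 1 (mod 11).
  i = 5 (α = 6): (6−2)(6−5)(6−1)(6−3) = 4·1·5·3 = 60 ≡ 5, so v_5 = 5^{−1} = 9 (mod 11).
  v = [10, 5, 8, 1, 9].
Step 2: syndromes of r = [7, 6, 2, 3, 2] (all sums mod 11).
  S_0 = Σ v_i r_i = 10·7 + 5·6 + 8·2 + 1·3 + 9·2 = 137 ≡ 5.
  S_1 = Σ v_i α_i r_i = 10·2·7 + 5·5·6 + 8·1·2 + 1·3·3 + 9·6·2 = 423 ≡ 5.
  α_i^2 mod 11 = [4, 3, 1, 9, 3].
  S_2 = Σ v_i α_i^2 r_i = 10·4·7 + 5·3·6 + 8·1·2 + 1·9·3 + 9·3·2 = 467 ≡ 5.
  S = (5, 5, 5) ≠ 0, so r is not a codeword (an error is present).
Step 3: locate the error. For a single error e at position i, S_ℓ = v_i·e·α_i^ℓ, so α_err = S_1/S_0.
  S_0^{−1} = 5^{−1} = 9 (mod 11), so α_err = 5·9 = 45 ≡ 1 = α_3. Error position i = 3.
  Consistency check: S_2/S_1 = 5·9 = 45 ≡ 1 = α_err ✓ (single-error assumption holds).
Step 4: error magnitude e = S_0/v_3 = S_0·∏_{j≠3}(α_3 − α_j) = 5·7 = 35 ≡ 2 (mod 11).
Step 5: correct position 3: c_3 = r_3 − e = 2 − 2 ≡ 0 (mod 11). Hence c = [7, 6, 0, 3, 2].
  Check: interpolating c through the α_i gives m(x) = 4 + 7·x (degree < 2) with m(α_i) = c_i for every i, so c is indeed a codeword.


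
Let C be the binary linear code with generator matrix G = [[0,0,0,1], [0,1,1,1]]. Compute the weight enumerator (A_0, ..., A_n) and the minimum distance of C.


Weight distribution: A_0 = 1, A_1 = 1, A_2 = 1, A_3 = 1. Minimum distance d = 1.

Enumerate all 2^2 = 4 messages m ∈ F_2^2.
For each, compute codeword c = mG in F_2^4, then tally its weight.
  m = 00 → c = 0000, weight = 0.
  m = 10 → c = 0001, weight = 1.
  m = 01 → c = 0111, weight = 3.
  m = 11 → c = 0110, weight = 2.
Tally weights:
  weight 0: 1 codewords.
  weight 1: 1 codewords.
  weight 2: 1 codewords.
  weight 3: 1 codewords.
Minimum distance d = smallest w > 0 with A_w > 0 = 1.
Sanity: Σ A_w = 4 = 2^2 = 4 ✓.


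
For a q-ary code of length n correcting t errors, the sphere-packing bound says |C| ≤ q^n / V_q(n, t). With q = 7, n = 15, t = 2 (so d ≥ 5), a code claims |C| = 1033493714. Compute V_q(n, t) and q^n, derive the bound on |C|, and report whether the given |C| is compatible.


V_q(n, t) = 3871, q^n = 4747561509943, Hamming bound = 1226443169, |C| = 1033493714 ≤ bound (satisfied).

Step 1: Compute V_q(n, t) = Σ_{j=0}^2 C(n, j) (q−1)^j.
  j = 0: C(15,0)·(6)^0 = 1·1 = 1.
  j = 1: C(15,1)·(6)^1 = 15·6 = 90.
  j = 2: C(15,2)·(6)^2 = 105·36 = 3780.
  V_q(n, t) = 1 + 90 + 3780 = 3871.
Step 2: q^n = 7^15 = 4747561509943.
Step 3: Hamming bound ⌊q^n / V_q(n,t)⌋ = ⌊4747561509943/3871⌋ = 1226443169.
Step 4: Compare |C| = 1033493714 to 1226443169: satisfied.
The claimed |C| lies below the Hamming bound.


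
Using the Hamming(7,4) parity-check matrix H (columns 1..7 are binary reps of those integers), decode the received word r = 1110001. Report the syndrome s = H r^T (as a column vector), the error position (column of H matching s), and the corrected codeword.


s = (1, 1, 1)^T, error position = 7, corrected codeword c = 1110000

Compute s = H r^T mod 2 one row at a time:
  s_1 = 0 + 0 + 0 + 1 = 1 ≡ 1 (mod 2).
  s_2 = 1 + 1 + 0 + 1 = 3 ≡ 1 (mod 2).
  s_3 = 1 + 1 + 0 + 1 = 3 ≡ 1 (mod 2).
s = (1, 1, 1)^T — this equals column 7 of H (binary 111), so error is at position 7.
Correct: flip bit 7 of r = 1110001 to get c = 1110000.


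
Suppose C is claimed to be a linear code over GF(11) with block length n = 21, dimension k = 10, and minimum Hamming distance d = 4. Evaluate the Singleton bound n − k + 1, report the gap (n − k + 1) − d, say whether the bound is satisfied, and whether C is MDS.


Singleton RHS = n − k + 1 = 12, slack = 8, bound satisfied, not MDS.

Singleton bound: d ≤ n − k + 1.
Here n = 21, k = 10, so n − k + 1 = 12.
Given d = 4, check d ≤ 12: YES.
Slack = (n − k + 1) − d = 8.
The code is NOT MDS (slack = 8 > 0).
Description: the claimed parameters are [21, 10, 4]_11; such a code would be non-MDS.


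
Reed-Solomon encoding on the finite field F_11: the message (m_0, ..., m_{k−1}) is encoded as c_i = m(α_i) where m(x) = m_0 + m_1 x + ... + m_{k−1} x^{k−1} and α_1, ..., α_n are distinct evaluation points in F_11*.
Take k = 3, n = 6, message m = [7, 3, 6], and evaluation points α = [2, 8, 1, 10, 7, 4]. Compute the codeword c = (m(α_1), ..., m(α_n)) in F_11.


c = [4, 8, 5, 10, 3, 5]

Message polynomial: m(x) = 7 + 3·x + 6·x^2 (mod 11).
For each evaluation point α_i, compute m(α_i) mod 11:
  α_1 = 2: Horner steps 6 → 4 → 4, so m(2) = 4.
  α_2 = 8: Horner steps 6 → 7 → 8, so m(8) = 8.
  α_3 = 1: Horner steps 6 → 9 → 5, so m(1) = 5.
  α_4 = 10: Horner steps 6 → 8 → 10, so m(10) = 10.
  α_5 = 7: Horner steps 6 → 1 → 3, so m(7) = 3.
  α_6 = 4: Horner steps 6 → 5 → 5, so m(4) = 5.
Codeword c = [4, 8, 5, 10, 3, 5] ∈ F_11^6.


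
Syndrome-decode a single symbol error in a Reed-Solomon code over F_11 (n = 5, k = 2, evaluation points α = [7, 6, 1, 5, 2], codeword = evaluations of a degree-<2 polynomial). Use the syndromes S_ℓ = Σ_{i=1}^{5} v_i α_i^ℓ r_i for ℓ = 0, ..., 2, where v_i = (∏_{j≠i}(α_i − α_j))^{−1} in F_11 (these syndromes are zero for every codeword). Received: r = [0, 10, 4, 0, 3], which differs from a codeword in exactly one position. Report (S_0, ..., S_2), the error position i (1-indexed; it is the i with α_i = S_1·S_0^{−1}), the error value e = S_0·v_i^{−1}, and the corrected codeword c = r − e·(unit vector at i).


S = (7, 5, 2), error at position 1, error magnitude e = 2, c = [9, 10, 4, 0, 3].

Step 1: column multipliers v_i = (∏_{j≠i}(α_i − α_j))^{−1} mod 11.
  i = 1 (α = 7): (7−6)(7−1)(7−5)(7−2) = 1·6·2·5 = 60 ≡ 5, so v_1 = 5^{−1} = 9 (mod 11).
  i = 2 (α = 6): (6−7)(6−1)(6−5)(6−2) = (−1)·5·1·4 = −20 ≡ 2, so v_2 = 2^{−1} = 6 (mod 11).
  i = 3 (α = 1): (1−7)(1−6)(1−5)(1−2) = (−6)·(−5)·(−4)·(−1) = 120 ≡ 10, so v_3 = 10^{−1} = 10 (mod 11).
  i = 4 (α = 5): (5−7)(5−6)(5−1)(5−2) = (−2)·(−1)·4·3 = 24 ≡ 2, so v_4 = 2^{−1} = 6 (mod 11).
  i = 5 (α = 2): (2−7)(2−6)(2−1)(2−5) = (−5)·(−4)·1·(−3) = −60 ≡ 6, so v_5 = 6^{−1} = 2 (mod 11).
  v = [9, 6, 10, 6, 2].
Step 2: syndromes of r = [0, 10, 4, 0, 3] (all sums mod 11).
  S_0 = Σ v_i r_i = 9·0 + 6·10 + 10·4 + 6·0 + 2·3 = 106 ≡ 7.
  S_1 = Σ v_i α_i r_i = 9·7·0 + 6·6·10 + 10·1·4 + 6·5·0 + 2·2·3 = 412 ≡ 5.
  α_i^2 mod 11 = [5, 3, 1, 3, 4].
  S_2 = Σ v_i α_i^2 r_i = 9·5·0 + 6·3·10 + 10·1·4 + 6·3·0 + 2·4·3 = 244 ≡ 2.
  S = (7, 5, 2) ≠ 0, so r is not a codeword (an error is present).
Step 3: locate the error. For a single error e at position i, S_ℓ = v_i·e·α_i^ℓ, so α_err = S_1/S_0.
  S_0^{−1} = 7^{−1} = 8 (mod 11), so α_err = 5·8 = 40 ≡ 7 = α_1. Error position i = 1.
  Consistency check: S_2/S_1 = 2·9 = 18 ≡ 7 = α_err ✓ (single-error assumption holds).
Step 4: error magnitude e = S_0/v_1 = S_0·∏_{j≠1}(α_1 − α_j) = 7·5 = 35 ≡ 2 (mod 11).
Step 5: correct position 1: c_1 = r_1 − e = 0 − 2 ≡ 9 (mod 11). Hence c = [9, 10, 4, 0, 3].
  Check: interpolating c through the α_i gives m(x) = 5 + 10·x (degree < 2) with m(α_i) = c_i for every i, so c is indeed a codeword.


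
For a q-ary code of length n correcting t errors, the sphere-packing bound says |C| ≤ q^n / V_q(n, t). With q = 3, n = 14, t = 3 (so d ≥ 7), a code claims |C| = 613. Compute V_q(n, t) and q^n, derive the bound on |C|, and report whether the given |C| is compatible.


V_q(n, t) = 3305, q^n = 4782969, Hamming bound = 1447, |C| = 613 ≤ bound (satisfied).

Step 1: Compute V_q(n, t) = Σ_{j=0}^3 C(n, j) (q−1)^j.
  j = 0: C(14,0)·(2)^0 = 1·1 = 1.
  j = 1: C(14,1)·(2)^1 = 14·2 = 28.
  j = 2: C(14,2)·(2)^2 = 91·4 = 364.
  j = 3: C(14,3)·(2)^3 = 364·8 = 2912.
  V_q(n, t) = 1 + 28 + 364 + 2912 = 3305.
Step 2: q^n = 3^14 = 4782969.
Step 3: Hamming bound ⌊q^n / V_q(n,t)⌋ = ⌊4782969/3305⌋ = 1447.
Step 4: Compare |C| = 613 to 1447: satisfied.
The claimed |C| lies below the Hamming bound.


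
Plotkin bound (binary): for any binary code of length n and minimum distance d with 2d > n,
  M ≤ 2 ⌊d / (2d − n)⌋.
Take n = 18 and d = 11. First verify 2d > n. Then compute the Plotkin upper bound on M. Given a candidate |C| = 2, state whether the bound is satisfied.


Plotkin bound M ≤ 4; given |C| = 2 ≤ bound (satisfied).

Check applicability: 2d = 22, n = 18.
2d − n = 4 > 0, so Plotkin applies.
Compute d/(2d−n) = 11/4 ≈ 2.7500.
⌊d/(2d−n)⌋ = 2.
Plotkin bound: M ≤ 2·2 = 4.
Given |C| = 2, check: satisfied.
This |C| is below the Plotkin bound.


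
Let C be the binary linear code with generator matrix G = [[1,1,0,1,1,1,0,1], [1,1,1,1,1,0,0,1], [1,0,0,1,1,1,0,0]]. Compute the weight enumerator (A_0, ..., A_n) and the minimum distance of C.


Weight distribution: A_0 = 1, A_2 = 2, A_4 = 3, A_6 = 2. Minimum distance d = 2.

Enumerate all 2^3 = 8 messages m ∈ F_2^3.
For each, compute codeword c = mG in F_2^8, then tally its weight.
  m = 000 → c = 00000000, weight = 0.
  m = 100 → c = 11011101, weight = 6.
  m = 010 → c = 11111001, weight = 6.
  m = 110 → c = 00100100, weight = 2.
  m = 001 → c = 10011100, weight = 4.
  m = 101 → c = 01000001, weight = 2.
  m = 011 → c = 01100101, weight = 4.
  m = 111 → c = 10111000, weight = 4.
Tally weights:
  weight 0: 1 codewords.
  weight 2: 2 codewords.
  weight 4: 3 codewords.
  weight 6: 2 codewords.
Minimum distance d = smallest w > 0 with A_w > 0 = 2.
Sanity: Σ A_w = 8 = 2^3 = 8 ✓.


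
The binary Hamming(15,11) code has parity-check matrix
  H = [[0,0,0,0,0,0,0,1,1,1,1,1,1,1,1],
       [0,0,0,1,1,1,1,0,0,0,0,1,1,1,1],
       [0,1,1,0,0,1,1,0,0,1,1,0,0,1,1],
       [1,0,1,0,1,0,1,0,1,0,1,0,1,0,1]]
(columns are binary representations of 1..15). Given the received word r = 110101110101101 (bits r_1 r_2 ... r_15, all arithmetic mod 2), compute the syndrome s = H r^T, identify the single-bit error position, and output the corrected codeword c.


s = (1, 0, 1, 0)^T, error position = 10, corrected codeword c = 110101110001101

Compute s = H r^T mod 2 one row at a time:
  s_1 = 1 + 0 + 1 + 0 + 1 + 1 + 0 + 1 = 5 ≡ 1 (mod 2).
  s_2 = 1 + 0 + 1 + 1 + 1 + 1 + 0 + 1 = 6 ≡ 0 (mod 2).
  s_3 = 1 + 0 + 1 + 1 + 1 + 0 + 0 + 1 = 5 ≡ 1 (mod 2).
  s_4 = 1 + 0 + 0 + 1 + 0 + 0 + 1 + 1 = 4 ≡ 0 (mod 2).
s = (1, 0, 1, 0)^T — this equals column 10 of H (binary 1010), so error is at position 10.
Correct: flip bit 10 of r = 110101110101101 to get c = 110101110001101.


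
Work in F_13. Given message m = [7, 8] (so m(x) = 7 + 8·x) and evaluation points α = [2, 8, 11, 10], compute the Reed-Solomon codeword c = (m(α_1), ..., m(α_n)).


c = [10, 6, 4, 9]

Message polynomial: m(x) = 7 + 8·x (mod 13).
For each evaluation point α_i, compute m(α_i) mod 13:
  α_1 = 2: Horner steps 8 → 10, so m(2) = 10.
  α_2 = 8: Horner steps 8 → 6, so m(8) = 6.
  α_3 = 11: Horner steps 8 → 4, so m(11) = 4.
  α_4 = 10: Horner steps 8 → 9, so m(10) = 9.
Codeword c = [10, 6, 4, 9] ∈ F_13^4.


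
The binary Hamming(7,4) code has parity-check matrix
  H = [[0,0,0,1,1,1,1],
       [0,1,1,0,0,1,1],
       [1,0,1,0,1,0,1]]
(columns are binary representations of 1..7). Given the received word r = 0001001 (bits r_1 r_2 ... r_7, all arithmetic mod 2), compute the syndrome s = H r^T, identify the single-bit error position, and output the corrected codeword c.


s = (0, 1, 1)^T, error position = 3, corrected codeword c = 0011001

Compute s = H r^T mod 2 one row at a time:
  s_1 = 1 + 0 + 0 + 1 = 2 ≡ 0 (mod 2).
  s_2 = 0 + 0 + 0 + 1 = 1 ≡ 1 (mod 2).
  s_3 = 0 + 0 + 0 + 1 = 1 ≡ 1 (mod 2).
s = (0, 1, 1)^T — this equals column 3 of H (binary 011), so error is at position 3.
Correct: flip bit 3 of r = 0001001 to get c = 0011001.


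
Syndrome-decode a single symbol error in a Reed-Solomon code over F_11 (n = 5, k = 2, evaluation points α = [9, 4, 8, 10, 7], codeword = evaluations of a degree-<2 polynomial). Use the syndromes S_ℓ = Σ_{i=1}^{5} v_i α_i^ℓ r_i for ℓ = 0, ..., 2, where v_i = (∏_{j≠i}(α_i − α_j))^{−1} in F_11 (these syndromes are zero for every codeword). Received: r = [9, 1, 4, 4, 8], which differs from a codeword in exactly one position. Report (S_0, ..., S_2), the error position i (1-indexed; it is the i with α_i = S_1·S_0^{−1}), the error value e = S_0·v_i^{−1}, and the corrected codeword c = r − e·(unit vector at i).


S = (7, 1, 8), error at position 3, error magnitude e = 1, c = [9, 1, 3, 4, 8].

Step 1: column multipliers v_i = (∏_{j≠i}(α_i − α_j))^{−1} mod 11.
  i = 1 (α = 9): (9−4)(9−8)(9−10)(9−7) = 5·1·(−1)·2 = −10 ≡ 1, so v_1 = 1^{−1} = 1 (mod 11).
  i = 2 (α = 4): (4−9)(4−8)(4−10)(4−7) = (−5)·(−4)·(−6)·(−3) = 360 ≡ 8, so v_2 = 8^{−1} = 7 (mod 11).
  i = 3 (α = 8): (8−9)(8−4)(8−10)(8−7) = (−1)·4·(−2)·1 = 8 ≡ 8, so v_3 = 8^{−1} = 7 (mod 11).
  i = 4 (α = 10): (10−9)(10−4)(10−8)(10−7) = 1·6·2·3 = 36 ≡ 3, so v_4 = 3^{−1} = 4 (mod 11).
  i = 5 (α = 7): (7−9)(7−4)(7−8)(7−10) = (−2)·3·(−1)·(−3) = −18 ≡ 4, so v_5 = 4^{−1} = 3 (mod 11).
  v = [1, 7, 7, 4, 3].
Step 2: syndromes of r = [9, 1, 4, 4, 8] (all sums mod 11).
  S_0 = Σ v_i r_i = 1·9 + 7·1 + 7·4 + 4·4 + 3·8 = 84 ≡ 7.
  S_1 = Σ v_i α_i r_i = 1·9·9 + 7·4·1 + 7·8·4 + 4·10·4 + 3·7·8 = 661 ≡ 1.
  α_i^2 mod 11 = [4, 5, 9, 1, 5].
  S_2 = Σ v_i α_i^2 r_i = 1·4·9 + 7·5·1 + 7·9·4 + 4·1·4 + 3·5·8 = 459 ≡ 8.
  S = (7, 1, 8) ≠ 0, so r is not a codeword (an error is present).
Step 3: locate the error. For a single error e at position i, S_ℓ = v_i·e·α_i^ℓ, so α_err = S_1/S_0.
  S_0^{−1} = 7^{−1} = 8 (mod 11), so α_err = 1·8 = 8 ≡ 8 = α_3. Error position i = 3.
  Consistency check: S_2/S_1 = 8·1 = 8 ≡ 8 = α_err ✓ (single-error assumption holds).
Step 4: error magnitude e = S_0/v_3 = S_0·∏_{j≠3}(α_3 − α_j) = 7·8 = 56 ≡ 1 (mod 11).
Step 5: correct position 3: c_3 = r_3 − e = 4 − 1 ≡ 3 (mod 11). Hence c = [9, 1, 3, 4, 8].
  Check: interpolating c through the α_i gives m(x) = 10 + 6·x (degree < 2) with m(α_i) = c_i for every i, so c is indeed a codeword.


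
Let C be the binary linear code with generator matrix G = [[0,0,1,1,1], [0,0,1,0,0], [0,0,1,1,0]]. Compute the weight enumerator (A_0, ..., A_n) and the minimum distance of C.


Weight distribution: A_0 = 1, A_1 = 3, A_2 = 3, A_3 = 1. Minimum distance d = 1.

Enumerate all 2^3 = 8 messages m ∈ F_2^3.
For each, compute codeword c = mG in F_2^5, then tally its weight.
  m = 000 → c = 00000, weight = 0.
  m = 100 → c = 00111, weight = 3.
  m = 010 → c = 00100, weight = 1.
  m = 110 → c = 00011, weight = 2.
  m = 001 → c = 00110, weight = 2.
  m = 101 → c = 00001, weight = 1.
  m = 011 → c = 00010, weight = 1.
  m = 111 → c = 00101, weight = 2.
Tally weights:
  weight 0: 1 codewords.
  weight 1: 3 codewords.
  weight 2: 3 codewords.
  weight 3: 1 codewords.
Minimum distance d = smallest w > 0 with A_w > 0 = 1.
Sanity: Σ A_w = 8 = 2^3 = 8 ✓.
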